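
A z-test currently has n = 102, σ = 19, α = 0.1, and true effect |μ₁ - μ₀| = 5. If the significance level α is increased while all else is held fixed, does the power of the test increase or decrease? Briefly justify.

Power increases: a larger α lowers the critical value, so more of the H₁ sampling distribution falls in the rejection region.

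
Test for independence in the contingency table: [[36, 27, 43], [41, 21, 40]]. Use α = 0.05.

χ² = 1.107. df = 2, critical = 5.991. Fail to reject H₀. No evidence of dependence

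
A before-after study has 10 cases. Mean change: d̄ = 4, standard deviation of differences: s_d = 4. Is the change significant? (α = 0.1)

t = d̄/(s_d/√n) = 4/(4/√10) = 3.162. df = 9, critical t = ±1.833. Reject H₀.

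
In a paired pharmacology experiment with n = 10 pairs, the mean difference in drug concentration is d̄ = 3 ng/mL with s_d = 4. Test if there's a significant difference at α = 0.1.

t = d̄/(s_d/√n) = 3/(4/√10) = 2.372. df = 9, critical t = ±1.833. Reject H₀.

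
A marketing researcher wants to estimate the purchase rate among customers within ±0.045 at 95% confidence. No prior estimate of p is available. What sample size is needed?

Conservative approach: use p = 0.5 (maximizes p(1-p) = 0.25). n = z²(0.25)/E² = 1.96²×0.25/0.045² = 474.3 → n = 475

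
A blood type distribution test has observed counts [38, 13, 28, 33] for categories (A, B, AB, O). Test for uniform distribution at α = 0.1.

Expected = 28 each. χ² = Σ(O-E)²/E = 12.5. df = 3, critical value = 6.251. Reject H₀.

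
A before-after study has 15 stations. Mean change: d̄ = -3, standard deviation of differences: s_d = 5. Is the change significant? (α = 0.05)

t = d̄/(s_d/√n) = -3/(5/√15) = -2.324. df = 14, critical t = ±2.145. Reject H₀.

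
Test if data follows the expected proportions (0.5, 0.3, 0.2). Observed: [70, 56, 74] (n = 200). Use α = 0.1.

Expected: [100.0, 60.0, 40.0]. χ² = 38.167. df = 2, critical = 4.605. Reject H₀.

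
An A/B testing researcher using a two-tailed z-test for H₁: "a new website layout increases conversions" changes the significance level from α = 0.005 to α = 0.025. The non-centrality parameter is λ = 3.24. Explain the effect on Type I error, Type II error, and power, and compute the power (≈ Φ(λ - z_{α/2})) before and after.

Increasing α from 0.005 to 0.025:
• Type I error rate increases (α is the Type I rate by definition).
• Critical value moves from z_{α/2} = 2.807 to 2.241, so power = Φ(λ - z_{α/2}) goes from Φ(3.24 - 2.807) = 0.667 to Φ(3.24 - 2.241) = 0.841.
• Type II error rate β = 1 - power therefore decreases (0.333 → 0.159).
Appropriate when false negatives are costly — here, discarding a layout that would have improved conversions — lost revenue.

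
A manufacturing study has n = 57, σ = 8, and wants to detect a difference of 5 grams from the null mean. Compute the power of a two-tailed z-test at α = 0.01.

SE = σ/√n = 8/√57 = 1.06. Non-centrality λ = d/SE = 5/1.06 = 4.719. Power ≈ Φ(λ - z_{α/2}) = Φ(4.719 - 2.576) = Φ(2.143) = 0.984.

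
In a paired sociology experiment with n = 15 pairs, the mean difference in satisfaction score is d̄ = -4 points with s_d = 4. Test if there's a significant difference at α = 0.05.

t = d̄/(s_d/√n) = -4/(4/√15) = -3.873. df = 14, critical t = ±2.145. Reject H₀.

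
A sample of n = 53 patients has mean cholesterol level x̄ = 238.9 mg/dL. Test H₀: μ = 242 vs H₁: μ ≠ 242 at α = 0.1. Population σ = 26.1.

z = (x̄ - μ₀)/(σ/√n) = (238.9 - 242)/(26.1/√53) = -0.865. Critical value: ±1.645. Since |-0.865| ≤ 1.645, Fail to reject H₀.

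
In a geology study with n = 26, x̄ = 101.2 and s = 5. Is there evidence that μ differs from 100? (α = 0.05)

t = (x̄ - μ₀)/(s/√n) = (101.2 - 100)/(5/√26) = 1.224. df = 25, critical t = ±2.06. Fail to reject H₀.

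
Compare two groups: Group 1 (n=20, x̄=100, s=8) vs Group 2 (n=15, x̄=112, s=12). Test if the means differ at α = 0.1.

Pooled sp = 9.9. t = -3.55, df = 33. Critical t = ±1.692. Reject H₀.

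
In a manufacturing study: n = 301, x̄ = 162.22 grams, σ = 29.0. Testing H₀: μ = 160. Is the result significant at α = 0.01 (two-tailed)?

z = (162.22 - 160)/(29.0/√301) = 1.328. Since |z| ≤ 2.576, not significant at α = 0.01.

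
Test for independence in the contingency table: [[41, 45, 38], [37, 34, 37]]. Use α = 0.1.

χ² = 0.65. df = 2, critical = 4.605. Fail to reject H₀. No evidence of dependence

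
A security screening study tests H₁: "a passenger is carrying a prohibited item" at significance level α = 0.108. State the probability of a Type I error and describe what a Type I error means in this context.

P(Type I error) = α = 0.108. A Type I error is rejecting H₀ when H₀ is actually true (false positive) — here, concluding that a passenger is carrying a prohibited item when in fact this is not the case. Consequence: detaining an innocent passenger — delay and inconvenience.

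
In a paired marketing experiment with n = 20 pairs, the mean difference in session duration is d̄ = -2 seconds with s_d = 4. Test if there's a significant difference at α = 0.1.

t = d̄/(s_d/√n) = -2/(4/√20) = -2.236. df = 19, critical t = ±1.729. Reject H₀.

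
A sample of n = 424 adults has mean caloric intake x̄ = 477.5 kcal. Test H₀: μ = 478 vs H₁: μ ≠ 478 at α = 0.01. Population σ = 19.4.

z = (x̄ - μ₀)/(σ/√n) = (477.5 - 478)/(19.4/√424) = -0.531. Critical value: ±2.576. Since |-0.531| ≤ 2.576, Fail to reject H₀.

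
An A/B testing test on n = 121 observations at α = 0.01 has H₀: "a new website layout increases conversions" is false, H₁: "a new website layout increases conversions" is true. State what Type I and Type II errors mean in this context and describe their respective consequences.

Type I (false positive): concluding that a new website layout increases conversions when it is not — rolling out a layout that doesn't actually help — wasted engineering effort. Type II (false negative): failing to conclude that a new website layout increases conversions when it is — discarding a layout that would have improved conversions — lost revenue. Which is costlier depends on domain priorities and is a judgement call rather than a statistical fact.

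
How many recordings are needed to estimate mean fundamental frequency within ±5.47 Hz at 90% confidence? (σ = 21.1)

n = (z*σ/E)² = (1.645×21.1/5.47)² = 40.3 → n = 41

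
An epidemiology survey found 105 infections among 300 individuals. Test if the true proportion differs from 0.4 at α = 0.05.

p̂ = 0.35, p₀ = 0.4. z = (p̂ - p₀)/√(p₀(1-p₀)/n) = -1.768. Critical: ±1.96. Fail to reject H₀.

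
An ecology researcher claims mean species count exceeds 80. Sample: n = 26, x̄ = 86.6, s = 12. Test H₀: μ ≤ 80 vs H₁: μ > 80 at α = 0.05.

t = (86.6 - 80)/(12/√26) = 2.804, df = 25. Critical t = 1.708. Reject H₀.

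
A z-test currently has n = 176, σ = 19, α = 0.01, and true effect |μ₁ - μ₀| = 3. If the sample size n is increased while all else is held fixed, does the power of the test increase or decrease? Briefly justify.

Power increases: a larger n shrinks the standard error σ/√n, moving the sampling distribution under H₁ further from the critical value.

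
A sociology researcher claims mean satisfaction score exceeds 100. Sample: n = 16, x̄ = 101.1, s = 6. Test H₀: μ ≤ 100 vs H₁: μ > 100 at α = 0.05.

t = (101.1 - 100)/(6/√16) = 0.733, df = 15. Critical t = 1.753. Fail to reject H₀.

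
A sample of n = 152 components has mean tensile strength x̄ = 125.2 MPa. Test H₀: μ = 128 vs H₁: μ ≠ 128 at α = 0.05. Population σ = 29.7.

z = (x̄ - μ₀)/(σ/√n) = (125.2 - 128)/(29.7/√152) = -1.162. Critical value: ±1.96. Since |-1.162| ≤ 1.96, Fail to reject H₀.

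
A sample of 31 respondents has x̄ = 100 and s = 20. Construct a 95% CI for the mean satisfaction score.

CI = x̄ ± t*(s/√n) = 100 ± 2.042(20/√31) = (92.66, 107.34)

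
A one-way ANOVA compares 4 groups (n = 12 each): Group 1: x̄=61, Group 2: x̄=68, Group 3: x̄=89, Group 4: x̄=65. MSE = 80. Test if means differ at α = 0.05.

Grand mean = 70.75. SS_between = 5625.0, MS_between = 1875.0. F = 23.438, F_crit ≈ 2.816. Reject H₀.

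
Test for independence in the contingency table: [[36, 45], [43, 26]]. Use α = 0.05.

χ² = 4.775. df = 1, critical = 3.841. Reject H₀. Variables are dependent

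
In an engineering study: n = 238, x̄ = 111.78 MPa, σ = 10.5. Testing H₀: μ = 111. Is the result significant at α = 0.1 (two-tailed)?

z = (111.78 - 111)/(10.5/√238) = 1.146. Since |z| ≤ 1.645, not significant at α = 0.1.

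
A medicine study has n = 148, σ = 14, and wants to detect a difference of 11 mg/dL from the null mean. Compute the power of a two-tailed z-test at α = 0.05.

SE = σ/√n = 14/√148 = 1.151. Non-centrality λ = d/SE = 11/1.151 = 9.559. Power ≈ Φ(λ - z_{α/2}) = Φ(9.559 - 1.96) = Φ(7.599) = 1.0.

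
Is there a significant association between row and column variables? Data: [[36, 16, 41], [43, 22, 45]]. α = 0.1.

χ² = 0.332. df = 2, critical = 4.605. Fail to reject H₀. No evidence of dependence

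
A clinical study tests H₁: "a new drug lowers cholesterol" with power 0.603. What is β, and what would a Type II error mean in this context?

β = 1 - power = 1 - 0.603 = 0.397. A Type II error is failing to reject H₀ when H₀ is false (false negative) — here, failing to conclude that a new drug lowers cholesterol when in fact it is true. Consequence: shelving an effective drug — patients miss out on a treatment that would have helped.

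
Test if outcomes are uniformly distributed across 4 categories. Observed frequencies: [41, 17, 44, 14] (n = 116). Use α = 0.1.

Expected = 29 each. χ² = Σ(O-E)²/E = 25.448. df = 3, critical value = 6.251. Reject H₀.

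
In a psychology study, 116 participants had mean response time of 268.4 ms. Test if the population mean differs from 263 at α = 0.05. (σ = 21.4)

z = (x̄ - μ₀)/(σ/√n) = (268.4 - 263)/(21.4/√116) = 2.718. Critical value: ±1.96. Since |2.718| > 1.96, Reject H₀.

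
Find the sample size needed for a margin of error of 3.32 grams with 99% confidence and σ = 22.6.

n = (z*σ/E)² = (2.576×22.6/3.32)² = 307.5 → n = 308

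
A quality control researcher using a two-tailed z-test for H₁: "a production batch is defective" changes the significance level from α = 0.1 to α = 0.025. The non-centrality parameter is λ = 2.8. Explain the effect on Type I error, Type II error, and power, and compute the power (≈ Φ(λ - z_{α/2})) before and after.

Decreasing α from 0.1 to 0.025:
• Type I error rate decreases (α is the Type I rate by definition).
• Critical value moves from z_{α/2} = 1.645 to 2.241, so power = Φ(λ - z_{α/2}) goes from Φ(2.8 - 1.645) = 0.876 to Φ(2.8 - 2.241) = 0.712.
• Type II error rate β = 1 - power therefore increases (0.124 → 0.288).
Appropriate when false positives are costly — here, scrapping a good batch — wasted material and cost for no reason.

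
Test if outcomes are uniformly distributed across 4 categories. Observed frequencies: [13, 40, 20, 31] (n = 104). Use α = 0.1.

Expected = 26 each. χ² = Σ(O-E)²/E = 16.385. df = 3, critical value = 6.251. Reject H₀.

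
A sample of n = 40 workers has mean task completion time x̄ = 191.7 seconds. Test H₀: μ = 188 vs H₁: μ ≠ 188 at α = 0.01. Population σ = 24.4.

z = (x̄ - μ₀)/(σ/√n) = (191.7 - 188)/(24.4/√40) = 0.959. Critical value: ±2.576. Since |0.959| ≤ 2.576, Fail to reject H₀.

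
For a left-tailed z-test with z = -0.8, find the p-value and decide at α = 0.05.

p = P(Z < -0.8) = Φ(-0.8) ≈ 0.2119. Since p ≥ 0.05, fail to reject H₀ (not significant) at α = 0.05.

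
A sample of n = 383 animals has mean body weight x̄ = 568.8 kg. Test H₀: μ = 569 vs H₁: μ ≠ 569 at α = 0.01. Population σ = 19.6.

z = (x̄ - μ₀)/(σ/√n) = (568.8 - 569)/(19.6/√383) = -0.2. Critical value: ±2.576. Since |-0.2| ≤ 2.576, Fail to reject H₀.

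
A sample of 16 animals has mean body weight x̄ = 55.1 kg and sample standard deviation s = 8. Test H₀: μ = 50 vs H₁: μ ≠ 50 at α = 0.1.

t = (x̄ - μ₀)/(s/√n) = (55.1 - 50)/(8/√16) = 2.55. df = 15, critical t = ±1.753. Reject H₀.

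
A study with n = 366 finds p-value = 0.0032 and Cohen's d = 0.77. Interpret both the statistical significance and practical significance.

Statistically significant (p = 0.0032 < 0.05). Cohen's d = 0.77 indicates a medium effect size. Both statistical and practical significance should be considered.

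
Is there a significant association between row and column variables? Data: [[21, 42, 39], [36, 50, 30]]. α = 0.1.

χ² = 4.938. df = 2, critical = 4.605. Reject H₀. Variables are dependent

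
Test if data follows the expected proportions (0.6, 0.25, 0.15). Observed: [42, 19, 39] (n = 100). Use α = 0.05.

Expected: [60.0, 25.0, 15.0]. χ² = 45.24. df = 2, critical = 5.991. Reject H₀.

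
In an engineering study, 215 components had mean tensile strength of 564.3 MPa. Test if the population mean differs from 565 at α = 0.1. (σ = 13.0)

z = (x̄ - μ₀)/(σ/√n) = (564.3 - 565)/(13.0/√215) = -0.79. Critical value: ±1.645. Since |-0.79| ≤ 1.645, Fail to reject H₀.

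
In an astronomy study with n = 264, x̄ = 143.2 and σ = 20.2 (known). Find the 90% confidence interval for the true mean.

CI = x̄ ± z*(σ/√n) = 143.2 ± 1.645(20.2/√264) = 143.2 ± 2.05 = (141.15, 145.25)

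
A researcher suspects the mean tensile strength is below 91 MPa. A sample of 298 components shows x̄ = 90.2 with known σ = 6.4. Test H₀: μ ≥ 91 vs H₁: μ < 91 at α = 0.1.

z = -2.158. Critical value: -1.28. Reject H₀.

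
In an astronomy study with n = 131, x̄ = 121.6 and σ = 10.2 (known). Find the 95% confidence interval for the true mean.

CI = x̄ ± z*(σ/√n) = 121.6 ± 1.96(10.2/√131) = 121.6 ± 1.75 = (119.85, 123.35)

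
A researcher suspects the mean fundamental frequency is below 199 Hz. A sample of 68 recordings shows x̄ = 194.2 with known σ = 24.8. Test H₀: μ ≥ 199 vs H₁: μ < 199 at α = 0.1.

z = -1.596. Critical value: -1.28. Reject H₀.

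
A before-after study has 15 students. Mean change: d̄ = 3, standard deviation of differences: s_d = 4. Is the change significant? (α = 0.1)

t = d̄/(s_d/√n) = 3/(4/√15) = 2.905. df = 14, critical t = ±1.761. Reject H₀.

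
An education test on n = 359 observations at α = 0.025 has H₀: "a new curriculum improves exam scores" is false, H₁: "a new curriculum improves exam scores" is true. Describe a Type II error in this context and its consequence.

Type II error: failing to reject H₀ when it is false — concluding that a new curriculum improves exam scores is not supported when in fact it is. Consequence: keeping the old curriculum when the new one would have helped students.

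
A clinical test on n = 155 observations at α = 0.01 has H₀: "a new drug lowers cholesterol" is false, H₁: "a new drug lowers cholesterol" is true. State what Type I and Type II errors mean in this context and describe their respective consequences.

Type I (false positive): concluding that a new drug lowers cholesterol when it is not — approving an ineffective drug — patients take a useless medication and may skip effective alternatives. Type II (false negative): failing to conclude that a new drug lowers cholesterol when it is — shelving an effective drug — patients miss out on a treatment that would have helped. Which is costlier depends on domain priorities and is a judgement call rather than a statistical fact.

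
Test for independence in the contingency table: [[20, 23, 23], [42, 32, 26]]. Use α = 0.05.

χ² = 2.608. df = 2, critical = 5.991. Fail to reject H₀. No evidence of dependence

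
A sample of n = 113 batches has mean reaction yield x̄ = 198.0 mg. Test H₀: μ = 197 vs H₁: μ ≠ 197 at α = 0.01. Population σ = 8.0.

z = (x̄ - μ₀)/(σ/√n) = (198.0 - 197)/(8.0/√113) = 1.329. Critical value: ±2.576. Since |1.329| ≤ 2.576, Fail to reject H₀.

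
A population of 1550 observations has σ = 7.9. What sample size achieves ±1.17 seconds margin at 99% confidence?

Without FPC: n₀ = (2.576×7.9/1.17)² = 302.534. With FPC: n = n₀N/(n₀+N-1) = 253.3 → n = 254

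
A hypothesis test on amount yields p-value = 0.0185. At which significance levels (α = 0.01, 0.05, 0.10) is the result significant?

p = 0.0185. Significant at: α = 0.05, 0.1.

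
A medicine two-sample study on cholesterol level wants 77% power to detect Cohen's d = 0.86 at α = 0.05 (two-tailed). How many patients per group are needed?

z_{α/2} = 1.96, z_β = Φ⁻¹(0.77) = 0.739. For large effect (d = 0.86): n per group = 2(z_{α/2} + z_β)²/d² = 2(1.96 + 0.739)²/0.86² = 19.7 → 20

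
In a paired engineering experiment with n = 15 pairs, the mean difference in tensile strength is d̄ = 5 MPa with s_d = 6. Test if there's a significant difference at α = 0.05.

t = d̄/(s_d/√n) = 5/(6/√15) = 3.227. df = 14, critical t = ±2.145. Reject H₀.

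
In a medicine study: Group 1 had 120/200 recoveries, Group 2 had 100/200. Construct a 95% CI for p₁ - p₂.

p̂₁ = 0.6, p̂₂ = 0.5. Difference = 0.1. CI = (0.003, 0.197)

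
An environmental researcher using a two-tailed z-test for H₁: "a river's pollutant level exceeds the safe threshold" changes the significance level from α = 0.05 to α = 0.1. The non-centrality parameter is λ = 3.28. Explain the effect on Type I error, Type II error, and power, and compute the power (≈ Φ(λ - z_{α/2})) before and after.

Increasing α from 0.05 to 0.1:
• Type I error rate increases (α is the Type I rate by definition).
• Critical value moves from z_{α/2} = 1.96 to 1.645, so power = Φ(λ - z_{α/2}) goes from Φ(3.28 - 1.96) = 0.907 to Φ(3.28 - 1.645) = 0.949.
• Type II error rate β = 1 - power therefore decreases (0.093 → 0.051).
Appropriate when false negatives are costly — here, allowing unsafe pollution to continue.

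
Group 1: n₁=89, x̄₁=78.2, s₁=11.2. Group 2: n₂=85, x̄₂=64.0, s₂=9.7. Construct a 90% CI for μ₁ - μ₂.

Difference = 14.2. SE = √(11.2²/89 + 9.7²/85) = 1.586. CI = (11.59, 16.81)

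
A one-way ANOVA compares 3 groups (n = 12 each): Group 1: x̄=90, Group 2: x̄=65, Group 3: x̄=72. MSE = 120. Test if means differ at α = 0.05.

Grand mean = 75.67. SS_between = 3992.0, MS_between = 1996.0. F = 16.633, F_crit ≈ 3.285. Reject H₀.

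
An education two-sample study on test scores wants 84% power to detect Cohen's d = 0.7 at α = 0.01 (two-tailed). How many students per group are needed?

z_{α/2} = 2.576, z_β = Φ⁻¹(0.84) = 0.994. For medium effect (d = 0.7): n per group = 2(z_{α/2} + z_β)²/d² = 2(2.576 + 0.994)²/0.7² = 52.02 → 53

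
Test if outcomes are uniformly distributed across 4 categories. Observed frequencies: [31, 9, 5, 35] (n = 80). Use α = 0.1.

Expected = 20 each. χ² = Σ(O-E)²/E = 34.6. df = 3, critical value = 6.251. Reject H₀.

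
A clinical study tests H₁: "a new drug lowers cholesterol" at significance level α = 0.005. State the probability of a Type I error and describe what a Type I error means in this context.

P(Type I error) = α = 0.005. A Type I error is rejecting H₀ when H₀ is actually true (false positive) — here, concluding that a new drug lowers cholesterol when in fact this is not the case. Consequence: approving an ineffective drug — patients take a useless medication and may skip effective alternatives.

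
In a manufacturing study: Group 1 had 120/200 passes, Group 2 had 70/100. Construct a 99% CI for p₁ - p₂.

p̂₁ = 0.6, p̂₂ = 0.7. Difference = -0.1. CI = (-0.248, 0.048)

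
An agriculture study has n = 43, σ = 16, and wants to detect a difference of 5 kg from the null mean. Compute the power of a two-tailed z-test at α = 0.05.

SE = σ/√n = 16/√43 = 2.44. Non-centrality λ = d/SE = 5/2.44 = 2.049. Power ≈ Φ(λ - z_{α/2}) = Φ(2.049 - 1.96) = Φ(0.089) = 0.536.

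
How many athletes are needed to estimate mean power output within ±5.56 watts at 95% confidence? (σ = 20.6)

n = (z*σ/E)² = (1.96×20.6/5.56)² = 52.7 → n = 53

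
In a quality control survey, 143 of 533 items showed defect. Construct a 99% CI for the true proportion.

p̂ = 0.268. CI = p̂ ± z*√(p̂(1-p̂)/n) = (0.219, 0.318)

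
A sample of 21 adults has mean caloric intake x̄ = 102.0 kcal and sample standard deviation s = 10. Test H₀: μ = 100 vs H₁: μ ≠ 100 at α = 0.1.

t = (x̄ - μ₀)/(s/√n) = (102.0 - 100)/(10/√21) = 0.917. df = 20, critical t = ±1.725. Fail to reject H₀.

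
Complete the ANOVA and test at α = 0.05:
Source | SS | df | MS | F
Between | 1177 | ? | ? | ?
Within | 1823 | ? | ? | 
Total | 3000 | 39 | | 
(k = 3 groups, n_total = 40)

df_between = 2, df_within = 37. MS_between = 588.5, MS_within = 49.27. F = 11.944, F_crit ≈ 3.252. Reject H₀.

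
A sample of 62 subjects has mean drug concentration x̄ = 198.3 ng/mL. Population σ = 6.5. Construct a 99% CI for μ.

CI = x̄ ± z*(σ/√n) = 198.3 ± 2.576(6.5/√62) = 198.3 ± 2.13 = (196.17, 200.43)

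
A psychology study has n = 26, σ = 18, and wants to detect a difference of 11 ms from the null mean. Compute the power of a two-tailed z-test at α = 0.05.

SE = σ/√n = 18/√26 = 3.53. Non-centrality λ = d/SE = 11/3.53 = 3.116. Power ≈ Φ(λ - z_{α/2}) = Φ(3.116 - 1.96) = Φ(1.156) = 0.876.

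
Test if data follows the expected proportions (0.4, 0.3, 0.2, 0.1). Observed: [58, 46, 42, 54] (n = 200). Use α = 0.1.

Expected: [80.0, 60.0, 40.0, 20.0]. χ² = 67.217. df = 3, critical = 6.251. Reject H₀.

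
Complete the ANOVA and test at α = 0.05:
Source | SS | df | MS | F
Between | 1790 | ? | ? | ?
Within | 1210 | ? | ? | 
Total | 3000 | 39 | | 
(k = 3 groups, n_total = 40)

df_between = 2, df_within = 37. MS_between = 895.0, MS_within = 32.7. F = 27.368, F_crit ≈ 3.252. Reject H₀.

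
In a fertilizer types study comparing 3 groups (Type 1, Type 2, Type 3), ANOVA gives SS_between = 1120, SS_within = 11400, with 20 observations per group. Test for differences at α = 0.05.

df_between = 2, df_within = 57. F = MS_between/MS_within = 560.0/200.0 = 2.8. F_crit ≈ 3.159. Fail to reject H₀.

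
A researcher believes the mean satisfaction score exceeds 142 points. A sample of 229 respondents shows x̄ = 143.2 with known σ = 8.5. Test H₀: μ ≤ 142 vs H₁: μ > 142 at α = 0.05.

z = 2.136. Critical value: 1.645. Reject H₀.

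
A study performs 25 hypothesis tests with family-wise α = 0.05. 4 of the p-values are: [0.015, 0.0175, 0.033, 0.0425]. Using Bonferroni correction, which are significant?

Bonferroni α = 0.05/25 = 0.002. None of the given p-values are significant.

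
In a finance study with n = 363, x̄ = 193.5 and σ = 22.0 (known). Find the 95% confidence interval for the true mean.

CI = x̄ ± z*(σ/√n) = 193.5 ± 1.96(22.0/√363) = 193.5 ± 2.26 = (191.24, 195.76)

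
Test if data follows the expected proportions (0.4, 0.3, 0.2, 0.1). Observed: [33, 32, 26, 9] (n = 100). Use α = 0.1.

Expected: [40.0, 30.0, 20.0, 10.0]. χ² = 3.258. df = 3, critical = 6.251. Fail to reject H₀.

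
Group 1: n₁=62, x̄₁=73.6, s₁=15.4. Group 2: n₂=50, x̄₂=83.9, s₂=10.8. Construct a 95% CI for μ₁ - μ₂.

Difference = -10.3. SE = √(15.4²/62 + 10.8²/50) = 2.482. CI = (-15.16, -5.44)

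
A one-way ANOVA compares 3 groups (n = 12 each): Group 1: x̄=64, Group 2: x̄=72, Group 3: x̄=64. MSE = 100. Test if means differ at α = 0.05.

Grand mean = 66.67. SS_between = 512.0, MS_between = 256.0. F = 2.56, F_crit ≈ 3.285. Fail to reject H₀.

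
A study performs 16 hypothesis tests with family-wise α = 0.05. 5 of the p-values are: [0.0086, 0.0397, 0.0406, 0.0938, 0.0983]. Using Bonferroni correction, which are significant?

Bonferroni α = 0.05/16 = 0.00313. None of the given p-values are significant.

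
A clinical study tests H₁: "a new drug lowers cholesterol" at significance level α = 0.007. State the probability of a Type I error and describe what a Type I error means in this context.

P(Type I error) = α = 0.007. A Type I error is rejecting H₀ when H₀ is actually true (false positive) — here, concluding that a new drug lowers cholesterol when in fact this is not the case. Consequence: approving an ineffective drug — patients take a useless medication and may skip effective alternatives.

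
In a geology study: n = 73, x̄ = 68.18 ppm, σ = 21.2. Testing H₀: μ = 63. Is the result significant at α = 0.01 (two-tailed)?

z = (68.18 - 63)/(21.2/√73) = 2.088. Since |z| ≤ 2.576, not significant at α = 0.01.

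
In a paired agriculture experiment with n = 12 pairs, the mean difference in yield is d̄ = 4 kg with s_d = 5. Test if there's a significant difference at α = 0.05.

t = d̄/(s_d/√n) = 4/(5/√12) = 2.771. df = 11, critical t = ±2.201. Reject H₀.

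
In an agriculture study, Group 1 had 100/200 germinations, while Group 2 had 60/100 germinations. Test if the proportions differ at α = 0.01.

p̂₁ = 0.5, p̂₂ = 0.6, pooled p̂ = 0.533. z = -1.637. Critical: ±2.576. Fail to reject H₀.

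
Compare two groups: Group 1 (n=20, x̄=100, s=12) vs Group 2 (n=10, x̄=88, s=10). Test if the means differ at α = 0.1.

Pooled sp = 11.4. t = 2.719, df = 28. Critical t = ±1.701. Reject H₀.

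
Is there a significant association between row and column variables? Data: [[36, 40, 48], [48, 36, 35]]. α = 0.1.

χ² = 3.86. df = 2, critical = 4.605. Fail to reject H₀. No evidence of dependence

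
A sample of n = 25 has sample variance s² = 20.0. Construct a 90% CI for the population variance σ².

df = 24. χ²_{0.05} = 36.415, χ²_{0.95} = 13.848. CI for σ² = ((n-1)s²/χ²_{α/2}, (n-1)s²/χ²_{1-α/2}) = (24·20.0/36.415, 24·20.0/13.848) = (13.18, 34.66)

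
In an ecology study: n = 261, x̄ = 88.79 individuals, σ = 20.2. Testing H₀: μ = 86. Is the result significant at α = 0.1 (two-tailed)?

z = (88.79 - 86)/(20.2/√261) = 2.231. Since |z| > 1.645, significant at α = 0.1.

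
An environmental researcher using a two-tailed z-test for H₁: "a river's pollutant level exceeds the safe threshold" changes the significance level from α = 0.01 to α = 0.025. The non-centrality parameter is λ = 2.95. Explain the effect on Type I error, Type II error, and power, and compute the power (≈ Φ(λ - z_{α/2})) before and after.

Increasing α from 0.01 to 0.025:
• Type I error rate increases (α is the Type I rate by definition).
• Critical value moves from z_{α/2} = 2.576 to 2.241, so power = Φ(λ - z_{α/2}) goes from Φ(2.95 - 2.576) = 0.646 to Φ(2.95 - 2.241) = 0.761.
• Type II error rate β = 1 - power therefore decreases (0.354 → 0.239).
Appropriate when false negatives are costly — here, allowing unsafe pollution to continue.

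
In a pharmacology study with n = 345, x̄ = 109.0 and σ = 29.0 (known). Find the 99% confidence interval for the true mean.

CI = x̄ ± z*(σ/√n) = 109.0 ± 2.576(29.0/√345) = 109.0 ± 4.02 = (104.98, 113.02)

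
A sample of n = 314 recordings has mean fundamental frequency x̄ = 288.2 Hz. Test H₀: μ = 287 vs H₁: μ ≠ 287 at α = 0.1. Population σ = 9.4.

z = (x̄ - μ₀)/(σ/√n) = (288.2 - 287)/(9.4/√314) = 2.262. Critical value: ±1.645. Since |2.262| > 1.645, Reject H₀.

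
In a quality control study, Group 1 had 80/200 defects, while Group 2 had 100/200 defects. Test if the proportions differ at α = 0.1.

p̂₁ = 0.4, p̂₂ = 0.5, pooled p̂ = 0.45. z = -2.01. Critical: ±1.645. Reject H₀.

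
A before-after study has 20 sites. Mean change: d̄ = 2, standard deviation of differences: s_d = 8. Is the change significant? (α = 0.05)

t = d̄/(s_d/√n) = 2/(8/√20) = 1.118. df = 19, critical t = ±2.093. Fail to reject H₀.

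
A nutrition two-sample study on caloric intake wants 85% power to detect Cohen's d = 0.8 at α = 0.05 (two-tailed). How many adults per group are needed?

z_{α/2} = 1.96, z_β = Φ⁻¹(0.85) = 1.036. For large effect (d = 0.8): n per group = 2(z_{α/2} + z_β)²/d² = 2(1.96 + 1.036)²/0.8² = 28.1 → 29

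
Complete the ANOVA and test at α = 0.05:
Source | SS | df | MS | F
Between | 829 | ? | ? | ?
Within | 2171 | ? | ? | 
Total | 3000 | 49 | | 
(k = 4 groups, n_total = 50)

df_between = 3, df_within = 46. MS_between = 276.33, MS_within = 47.2. F = 5.855, F_crit ≈ 2.807. Reject H₀.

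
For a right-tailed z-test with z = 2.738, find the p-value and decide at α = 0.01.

p = P(Z > 2.738) = 1 - Φ(2.738) ≈ 0.0031. Since p < 0.01, reject H₀ (significant) at α = 0.01.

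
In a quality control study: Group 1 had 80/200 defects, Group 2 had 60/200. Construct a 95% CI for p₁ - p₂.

p̂₁ = 0.4, p̂₂ = 0.3. Difference = 0.1. CI = (0.007, 0.193)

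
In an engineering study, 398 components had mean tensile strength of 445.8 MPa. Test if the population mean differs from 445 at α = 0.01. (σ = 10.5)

z = (x̄ - μ₀)/(σ/√n) = (445.8 - 445)/(10.5/√398) = 1.52. Critical value: ±2.576. Since |1.52| ≤ 2.576, Fail to reject H₀.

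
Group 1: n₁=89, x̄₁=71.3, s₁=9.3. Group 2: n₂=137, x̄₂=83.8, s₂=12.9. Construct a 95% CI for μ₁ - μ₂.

Difference = -12.5. SE = √(9.3²/89 + 12.9²/137) = 1.479. CI = (-15.4, -9.6)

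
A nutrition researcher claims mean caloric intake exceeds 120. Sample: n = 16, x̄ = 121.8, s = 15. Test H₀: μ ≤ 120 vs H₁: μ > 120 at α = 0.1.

t = (121.8 - 120)/(15/√16) = 0.48, df = 15. Critical t = 1.341. Fail to reject H₀.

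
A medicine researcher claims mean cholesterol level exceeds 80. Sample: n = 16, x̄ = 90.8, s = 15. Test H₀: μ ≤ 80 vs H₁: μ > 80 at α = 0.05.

t = (90.8 - 80)/(15/√16) = 2.88, df = 15. Critical t = 1.753. Reject H₀.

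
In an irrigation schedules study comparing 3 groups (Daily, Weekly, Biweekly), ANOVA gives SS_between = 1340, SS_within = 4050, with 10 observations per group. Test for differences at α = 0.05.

df_between = 2, df_within = 27. F = MS_between/MS_within = 670.0/150.0 = 4.467. F_crit ≈ 3.354. Reject H₀. At least one mean differs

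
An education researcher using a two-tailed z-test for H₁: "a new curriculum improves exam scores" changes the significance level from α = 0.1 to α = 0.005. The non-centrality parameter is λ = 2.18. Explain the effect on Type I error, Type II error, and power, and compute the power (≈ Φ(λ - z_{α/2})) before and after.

Decreasing α from 0.1 to 0.005:
• Type I error rate decreases (α is the Type I rate by definition).
• Critical value moves from z_{α/2} = 1.645 to 2.807, so power = Φ(λ - z_{α/2}) goes from Φ(2.18 - 1.645) = 0.704 to Φ(2.18 - 2.807) = 0.265.
• Type II error rate β = 1 - power therefore increases (0.296 → 0.735).
Appropriate when false positives are costly — here, adopting a curriculum that gives no real benefit — disruption for nothing.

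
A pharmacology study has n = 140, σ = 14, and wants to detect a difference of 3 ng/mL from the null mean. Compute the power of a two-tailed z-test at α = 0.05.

SE = σ/√n = 14/√140 = 1.183. Non-centrality λ = d/SE = 3/1.183 = 2.535. Power ≈ Φ(λ - z_{α/2}) = Φ(2.535 - 1.96) = Φ(0.575) = 0.718.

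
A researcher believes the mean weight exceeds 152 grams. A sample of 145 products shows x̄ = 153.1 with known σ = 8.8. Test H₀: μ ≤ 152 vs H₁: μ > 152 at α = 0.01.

z = 1.505. Critical value: 2.33. Fail to reject H₀.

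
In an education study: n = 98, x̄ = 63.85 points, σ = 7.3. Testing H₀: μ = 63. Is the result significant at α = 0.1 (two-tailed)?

z = (63.85 - 63)/(7.3/√98) = 1.153. Since |z| ≤ 1.645, not significant at α = 0.1.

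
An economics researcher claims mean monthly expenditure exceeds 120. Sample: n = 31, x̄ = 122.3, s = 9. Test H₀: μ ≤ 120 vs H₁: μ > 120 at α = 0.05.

t = (122.3 - 120)/(9/√31) = 1.423, df = 30. Critical t = 1.697. Fail to reject H₀.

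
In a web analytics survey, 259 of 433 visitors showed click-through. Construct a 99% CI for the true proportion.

p̂ = 0.598. CI = p̂ ± z*√(p̂(1-p̂)/n) = (0.537, 0.659)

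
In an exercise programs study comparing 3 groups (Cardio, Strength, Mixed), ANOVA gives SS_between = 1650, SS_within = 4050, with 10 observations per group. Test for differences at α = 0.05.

df_between = 2, df_within = 27. F = MS_between/MS_within = 825.0/150.0 = 5.5. F_crit ≈ 3.354. Reject H₀. At least one mean differs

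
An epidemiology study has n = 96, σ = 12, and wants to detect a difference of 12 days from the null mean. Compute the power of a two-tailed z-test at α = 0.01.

SE = σ/√n = 12/√96 = 1.225. Non-centrality λ = d/SE = 12/1.225 = 9.798. Power ≈ Φ(λ - z_{α/2}) = Φ(9.798 - 2.576) = Φ(7.222) = 1.0.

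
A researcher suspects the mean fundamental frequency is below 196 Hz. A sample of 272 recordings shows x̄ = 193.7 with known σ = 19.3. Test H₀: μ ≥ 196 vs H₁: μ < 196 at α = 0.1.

z = -1.965. Critical value: -1.28. Reject H₀.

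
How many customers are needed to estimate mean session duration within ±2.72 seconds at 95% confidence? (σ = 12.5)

n = (z*σ/E)² = (1.96×12.5/2.72)² = 81.1 → n = 82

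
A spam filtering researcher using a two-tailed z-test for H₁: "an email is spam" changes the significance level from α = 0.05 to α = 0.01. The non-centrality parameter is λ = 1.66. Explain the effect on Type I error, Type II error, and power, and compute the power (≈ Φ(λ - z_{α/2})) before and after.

Decreasing α from 0.05 to 0.01:
• Type I error rate decreases (α is the Type I rate by definition).
• Critical value moves from z_{α/2} = 1.96 to 2.576, so power = Φ(λ - z_{α/2}) goes from Φ(1.66 - 1.96) = 0.382 to Φ(1.66 - 2.576) = 0.18.
• Type II error rate β = 1 - power therefore increases (0.618 → 0.82).
Appropriate when false positives are costly — here, a legitimate email is sent to the spam folder and the user misses it.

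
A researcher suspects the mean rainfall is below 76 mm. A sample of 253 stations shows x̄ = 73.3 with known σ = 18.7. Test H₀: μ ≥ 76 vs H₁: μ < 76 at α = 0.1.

z = -2.297. Critical value: -1.28. Reject H₀.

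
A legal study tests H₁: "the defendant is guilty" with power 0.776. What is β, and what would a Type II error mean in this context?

β = 1 - power = 1 - 0.776 = 0.224. A Type II error is failing to reject H₀ when H₀ is false (false negative) — here, failing to conclude that the defendant is guilty when in fact it is true. Consequence: acquitting a guilty person.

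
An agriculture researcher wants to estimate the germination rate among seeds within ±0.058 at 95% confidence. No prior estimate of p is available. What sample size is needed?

Conservative approach: use p = 0.5 (maximizes p(1-p) = 0.25). n = z²(0.25)/E² = 1.96²×0.25/0.058² = 285.5 → n = 286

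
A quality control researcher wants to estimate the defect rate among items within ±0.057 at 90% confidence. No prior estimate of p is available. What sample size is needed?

Conservative approach: use p = 0.5 (maximizes p(1-p) = 0.25). n = z²(0.25)/E² = 1.645²×0.25/0.057² = 208.2 → n = 209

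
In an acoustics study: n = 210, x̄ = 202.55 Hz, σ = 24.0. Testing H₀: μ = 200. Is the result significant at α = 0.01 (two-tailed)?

z = (202.55 - 200)/(24.0/√210) = 1.54. Since |z| ≤ 2.576, not significant at α = 0.01.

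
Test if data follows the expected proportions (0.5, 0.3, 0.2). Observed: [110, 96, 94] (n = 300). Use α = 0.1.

Expected: [150.0, 90.0, 60.0]. χ² = 30.333. df = 2, critical = 4.605. Reject H₀.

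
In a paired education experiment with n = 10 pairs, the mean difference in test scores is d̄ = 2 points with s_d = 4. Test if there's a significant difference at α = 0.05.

t = d̄/(s_d/√n) = 2/(4/√10) = 1.581. df = 9, critical t = ±2.262. Fail to reject H₀.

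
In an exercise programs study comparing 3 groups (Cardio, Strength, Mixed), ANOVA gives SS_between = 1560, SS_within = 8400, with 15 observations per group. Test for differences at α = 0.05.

df_between = 2, df_within = 42. F = MS_between/MS_within = 780.0/200.0 = 3.9. F_crit ≈ 3.22. Reject H₀. At least one mean differs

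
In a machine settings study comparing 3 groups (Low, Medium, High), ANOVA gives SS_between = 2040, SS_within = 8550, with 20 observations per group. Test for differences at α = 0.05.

df_between = 2, df_within = 57. F = MS_between/MS_within = 1020.0/150.0 = 6.8. F_crit ≈ 3.159. Reject H₀. At least one mean differs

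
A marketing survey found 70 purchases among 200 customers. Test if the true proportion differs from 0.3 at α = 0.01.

p̂ = 0.35, p₀ = 0.3. z = (p̂ - p₀)/√(p₀(1-p₀)/n) = 1.543. Critical: ±2.576. Fail to reject H₀.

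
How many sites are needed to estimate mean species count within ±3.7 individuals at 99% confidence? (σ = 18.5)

n = (z*σ/E)² = (2.576×18.5/3.7)² = 165.9 → n = 166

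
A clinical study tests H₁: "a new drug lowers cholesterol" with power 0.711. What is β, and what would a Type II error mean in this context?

β = 1 - power = 1 - 0.711 = 0.289. A Type II error is failing to reject H₀ when H₀ is false (false negative) — here, failing to conclude that a new drug lowers cholesterol when in fact it is true. Consequence: shelving an effective drug — patients miss out on a treatment that would have helped.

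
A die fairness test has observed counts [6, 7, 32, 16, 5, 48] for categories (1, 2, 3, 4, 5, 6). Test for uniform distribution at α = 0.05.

Expected = 19 each. χ² = Σ(O-E)²/E = 80.421. df = 5, critical value = 11.07. Reject H₀.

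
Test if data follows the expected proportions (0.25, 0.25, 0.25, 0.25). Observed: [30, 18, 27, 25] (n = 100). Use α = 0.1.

Expected: [25.0, 25.0, 25.0, 25.0]. χ² = 3.12. df = 3, critical = 6.251. Fail to reject H₀.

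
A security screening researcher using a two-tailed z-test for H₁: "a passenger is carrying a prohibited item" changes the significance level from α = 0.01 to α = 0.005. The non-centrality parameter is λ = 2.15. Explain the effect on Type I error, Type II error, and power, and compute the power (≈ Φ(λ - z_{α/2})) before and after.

Decreasing α from 0.01 to 0.005:
• Type I error rate decreases (α is the Type I rate by definition).
• Critical value moves from z_{α/2} = 2.576 to 2.807, so power = Φ(λ - z_{α/2}) goes from Φ(2.15 - 2.576) = 0.335 to Φ(2.15 - 2.807) = 0.256.
• Type II error rate β = 1 - power therefore increases (0.665 → 0.744).
Appropriate when false positives are costly — here, detaining an innocent passenger — delay and inconvenience.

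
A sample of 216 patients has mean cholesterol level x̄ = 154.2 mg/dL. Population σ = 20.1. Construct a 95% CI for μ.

CI = x̄ ± z*(σ/√n) = 154.2 ± 1.96(20.1/√216) = 154.2 ± 2.68 = (151.52, 156.88)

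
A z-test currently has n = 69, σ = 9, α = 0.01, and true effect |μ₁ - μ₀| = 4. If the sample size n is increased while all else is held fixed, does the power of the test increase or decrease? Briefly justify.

Power increases: a larger n shrinks the standard error σ/√n, moving the sampling distribution under H₁ further from the critical value.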